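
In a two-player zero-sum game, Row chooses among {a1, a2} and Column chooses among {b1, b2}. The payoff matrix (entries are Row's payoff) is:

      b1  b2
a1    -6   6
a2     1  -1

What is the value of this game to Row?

Row minima: a1 → -6, a2 → -1; maximin = -1.
Column maxima: b1 → 1, b2 → 6; minimax = 1.
-1 ≠ 1, so there is no saddle point; optimal play is mixed.
Let Row play a1 with probability p. Expected payoff against b1: (-6)p + 1(1−p) = −7p + 1; against b2: 6p + (-1)(1−p) = 7p − 1.
Setting these equal: −7p + 1 = 7p − 1 ⇒ −14p = -2 ⇒ p = 1/7, and the value is (-7)·(1/7) + 1 = 0.
For Column: with q = P(b1), equating a1's and a2's payoffs gives −12q + 6 = 2q − 1 ⇒ q = 1/2.

0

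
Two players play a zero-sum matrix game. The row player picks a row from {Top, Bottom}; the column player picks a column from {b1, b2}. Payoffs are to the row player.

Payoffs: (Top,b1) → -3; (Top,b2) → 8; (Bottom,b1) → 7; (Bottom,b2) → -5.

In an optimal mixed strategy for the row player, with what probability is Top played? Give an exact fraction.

12/23

Row minima: Top → -3, Bottom → -5; maximin = -3.
Column maxima: b1 → 7, b2 → 8; minimax = 7.
-3 ≠ 7, so there is no saddle point; optimal play is mixed.
Let the row player play Top with probability p. Expected payoff against b1: (-3)p + 7(1−p) = −10p + 7; against b2: 8p + (-5)(1−p) = 13p − 5.
Setting these equal: −10p + 7 = 13p − 5 ⇒ −23p = -12 ⇒ p = 12/23, and the value is (-10)·(12/23) + 7 = 41/23.
For the column player: with q = P(b1), equating Top's and Bottom's payoffs gives −11q + 8 = 12q − 5 ⇒ q = 13/23.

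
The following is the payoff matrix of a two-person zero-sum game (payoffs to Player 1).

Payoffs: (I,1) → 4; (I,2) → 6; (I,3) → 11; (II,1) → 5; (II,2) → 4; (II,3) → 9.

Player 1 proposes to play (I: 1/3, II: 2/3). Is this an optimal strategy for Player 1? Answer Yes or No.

Yes

Against 1 this mix gives (1/3)·4 + (2/3)·5 = 14/3.
Against 2 this mix gives (1/3)·6 + (2/3)·4 = 14/3.
Against 3 this mix gives (1/3)·11 + (2/3)·9 = 29/3.
All of Player 2's active replies (1, 2) yield 14/3, and no column does worse for Player 1. The mix makes Player 2 indifferent and guarantees 14/3, so it is optimal.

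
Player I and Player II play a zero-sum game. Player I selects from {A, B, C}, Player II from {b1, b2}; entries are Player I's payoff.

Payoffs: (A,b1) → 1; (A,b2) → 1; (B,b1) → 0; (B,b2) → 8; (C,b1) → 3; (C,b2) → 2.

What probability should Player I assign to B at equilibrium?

Row minima: A → 1, B → 0, C → 2; maximin = 2.
Column maxima: b1 → 3, b2 → 8; minimax = 3.
2 ≠ 3, so there is no saddle point; optimal play is mixed.
A is strictly dominated by C, so Player I never plays it.
On the remaining 2×2 (B, C vs b1, b2):
Let Player I play B with probability p. Expected payoff against b1: 0p + 3(1−p) = −3p + 3; against b2: 8p + 2(1−p) = 6p + 2.
Setting these equal: −3p + 3 = 6p + 2 ⇒ −9p = -1 ⇒ p = 1/9, and the value is (-3)·(1/9) + 3 = 8/3.
For Player II: with q = P(b1), equating B's and C's payoffs gives −8q + 8 = q + 2 ⇒ q = 2/3.

1/9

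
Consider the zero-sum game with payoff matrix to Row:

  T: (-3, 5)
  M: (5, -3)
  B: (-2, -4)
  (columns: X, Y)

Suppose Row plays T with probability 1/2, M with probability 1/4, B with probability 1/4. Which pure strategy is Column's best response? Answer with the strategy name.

X

If Column plays X, Row's expected payoff is (1/2)·(-3) + (1/4)·5 + (1/4)·(-2) = -3/4.
If Column plays Y, Row's expected payoff is (1/2)·5 + (1/4)·(-3) + (1/4)·(-4) = 3/4.
Column minimizes Row's payoff; the smallest is -3/4, so the best response is X.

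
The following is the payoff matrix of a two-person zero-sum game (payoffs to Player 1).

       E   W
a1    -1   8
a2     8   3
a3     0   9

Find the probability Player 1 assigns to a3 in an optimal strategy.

5/14

Row minima: a1 → -1, a2 → 3, a3 → 0; maximin = 3.
Column maxima: E → 8, W → 9; minimax = 8.
3 ≠ 8, so there is no saddle point; optimal play is mixed.
a1 is strictly dominated by a3, so Player 1 never plays it.
On the remaining 2×2 (a2, a3 vs E, W):
Let Player 1 play a2 with probability p. Expected payoff against E: 8p + 0(1−p) = 8p; against W: 3p + 9(1−p) = −6p + 9.
Setting these equal: 8p = −6p + 9 ⇒ 14p = 9 ⇒ p = 9/14, and the value is (8)·(9/14) = 36/7.
For Player 2: with q = P(E), equating a2's and a3's payoffs gives 5q + 3 = −9q + 9 ⇒ q = 3/7.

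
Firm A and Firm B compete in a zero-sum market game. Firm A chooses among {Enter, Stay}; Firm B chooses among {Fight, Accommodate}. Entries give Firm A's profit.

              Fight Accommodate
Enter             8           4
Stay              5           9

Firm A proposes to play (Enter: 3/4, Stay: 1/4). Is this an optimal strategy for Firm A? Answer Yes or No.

No

Against Fight this mix gives (3/4)·8 + (1/4)·5 = 29/4.
Against Accommodate this mix gives (3/4)·4 + (1/4)·9 = 21/4.
Firm B will play Accommodate, holding Firm A to 21/4. Shifting weight toward the row that does better against Accommodate would raise this floor (the equalizing mix achieves 13/2 against both Accommodate and Fight), so the proposed strategy is not optimal.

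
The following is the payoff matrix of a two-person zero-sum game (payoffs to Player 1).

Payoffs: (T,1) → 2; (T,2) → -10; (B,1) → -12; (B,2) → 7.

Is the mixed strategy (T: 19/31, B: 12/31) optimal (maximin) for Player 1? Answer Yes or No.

Yes

Against 1 this mix gives (19/31)·2 + (12/31)·(-12) = -106/31.
Against 2 this mix gives (19/31)·(-10) + (12/31)·7 = -106/31.
All of Player 2's active replies (1, 2) yield -106/31, and no column does worse for Player 1. The mix makes Player 2 indifferent and guarantees -106/31, so it is optimal.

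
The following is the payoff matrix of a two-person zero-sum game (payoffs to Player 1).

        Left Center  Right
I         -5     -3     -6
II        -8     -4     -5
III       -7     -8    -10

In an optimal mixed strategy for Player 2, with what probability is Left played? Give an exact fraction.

Row minima: I → -6, II → -8, III → -10; maximin = -6.
Column maxima: Left → -5, Center → -3, Right → -5; minimax = -5.
-6 ≠ -5, so there is no saddle point; optimal play is mixed.
III is strictly dominated by I, so Player 1 never plays it.
With III eliminated, Center is strictly dominated by Left (it gives Player 1 strictly more in every remaining row), so Player 2 never plays it.
On the remaining 2×2 (I, II vs Left, Right):
Let Player 1 play I with probability p. Expected payoff against Left: (-5)p + (-8)(1−p) = 3p − 8; against Right: (-6)p + (-5)(1−p) = −p − 5.
Setting these equal: 3p − 8 = −p − 5 ⇒ 4p = 3 ⇒ p = 3/4, and the value is (3)·(3/4) − 8 = -23/4.
For Player 2: with q = P(Left), equating I's and II's payoffs gives q − 6 = −3q − 5 ⇒ q = 1/4.

1/4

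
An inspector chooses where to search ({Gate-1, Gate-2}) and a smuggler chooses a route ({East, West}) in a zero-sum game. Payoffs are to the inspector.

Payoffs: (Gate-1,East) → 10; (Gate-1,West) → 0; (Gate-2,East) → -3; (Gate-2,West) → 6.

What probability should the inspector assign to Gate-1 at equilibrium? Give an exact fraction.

9/19

Row minima: Gate-1 → 0, Gate-2 → -3; maximin = 0.
Column maxima: East → 10, West → 6; minimax = 6.
0 ≠ 6, so there is no saddle point; optimal play is mixed.
Let the inspector play Gate-1 with probability p. Expected payoff against East: 10p + (-3)(1−p) = 13p − 3; against West: 0p + 6(1−p) = −6p + 6.
Setting these equal: 13p − 3 = −6p + 6 ⇒ 19p = 9 ⇒ p = 9/19, and the value is (13)·(9/19) − 3 = 60/19.
For the smuggler: with q = P(East), equating Gate-1's and Gate-2's payoffs gives 10q = −9q + 6 ⇒ q = 6/19.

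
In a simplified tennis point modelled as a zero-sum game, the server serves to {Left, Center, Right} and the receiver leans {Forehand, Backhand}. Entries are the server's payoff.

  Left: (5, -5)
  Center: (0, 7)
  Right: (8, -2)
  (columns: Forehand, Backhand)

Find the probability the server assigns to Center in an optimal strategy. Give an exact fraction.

Row minima: Left → -5, Center → 0, Right → -2; maximin = 0.
Column maxima: Forehand → 8, Backhand → 7; minimax = 7.
0 ≠ 7, so there is no saddle point; optimal play is mixed.
Left is strictly dominated by Right, so the server never plays it.
On the remaining 2×2 (Center, Right vs Forehand, Backhand):
Let the server play Center with probability p. Expected payoff against Forehand: 0p + 8(1−p) = −8p + 8; against Backhand: 7p + (-2)(1−p) = 9p − 2.
Setting these equal: −8p + 8 = 9p − 2 ⇒ −17p = -10 ⇒ p = 10/17, and the value is (-8)·(10/17) + 8 = 56/17.
For the receiver: with q = P(Forehand), equating Center's and Right's payoffs gives −7q + 7 = 10q − 2 ⇒ q = 9/17.

10/17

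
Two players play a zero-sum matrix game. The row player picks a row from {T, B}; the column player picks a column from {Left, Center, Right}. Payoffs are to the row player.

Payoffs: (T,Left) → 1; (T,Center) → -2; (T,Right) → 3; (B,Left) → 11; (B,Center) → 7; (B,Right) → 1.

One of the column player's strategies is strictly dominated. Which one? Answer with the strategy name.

Left

Center holds the row player's payoff strictly below Left in every row: -2 < 1, 7 < 11.
So Left is strictly dominated for the column player.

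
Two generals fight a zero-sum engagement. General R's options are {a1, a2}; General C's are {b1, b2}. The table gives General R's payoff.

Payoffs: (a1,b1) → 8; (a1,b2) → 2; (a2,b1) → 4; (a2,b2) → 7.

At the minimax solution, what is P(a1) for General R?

Row minima: a1 → 2, a2 → 4; maximin = 4.
Column maxima: b1 → 8, b2 → 7; minimax = 7.
4 ≠ 7, so there is no saddle point; optimal play is mixed.
Let General R play a1 with probability p. Expected payoff against b1: 8p + 4(1−p) = 4p + 4; against b2: 2p + 7(1−p) = −5p + 7.
Setting these equal: 4p + 4 = −5p + 7 ⇒ 9p = 3 ⇒ p = 1/3, and the value is (4)·(1/3) + 4 = 16/3.
For General C: with q = P(b1), equating a1's and a2's payoffs gives 6q + 2 = −3q + 7 ⇒ q = 5/9.

1/3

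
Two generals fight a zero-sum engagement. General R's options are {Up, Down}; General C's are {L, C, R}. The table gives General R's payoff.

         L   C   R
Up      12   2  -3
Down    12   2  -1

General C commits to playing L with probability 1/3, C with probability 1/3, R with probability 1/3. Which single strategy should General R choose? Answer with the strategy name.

Down

Expected payoff of Up: (1/3)·12 + (1/3)·2 + (1/3)·(-3) = 11/3.
Expected payoff of Down: (1/3)·12 + (1/3)·2 + (1/3)·(-1) = 13/3.
The largest is 13/3, so General R's best response is Down.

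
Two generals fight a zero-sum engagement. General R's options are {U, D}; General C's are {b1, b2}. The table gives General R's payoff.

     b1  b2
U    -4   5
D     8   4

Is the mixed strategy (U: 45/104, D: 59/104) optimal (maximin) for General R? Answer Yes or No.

No

Against b1 this mix gives (45/104)·(-4) + (59/104)·8 = 73/26.
Against b2 this mix gives (45/104)·5 + (59/104)·4 = 461/104.
General C will play b1, holding General R to 73/26. Shifting weight toward the row that does better against b1 would raise this floor (the equalizing mix achieves 56/13 against both b1 and b2), so the proposed strategy is not optimal.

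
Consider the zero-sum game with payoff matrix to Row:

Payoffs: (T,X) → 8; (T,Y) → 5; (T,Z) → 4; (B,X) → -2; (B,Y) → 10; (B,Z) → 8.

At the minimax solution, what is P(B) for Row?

Row minima: T → 4, B → -2; maximin = 4.
Column maxima: X → 8, Y → 10, Z → 8; minimax = 8.
4 ≠ 8, so there is no saddle point; optimal play is mixed.
Y is strictly dominated by Z (it gives Row strictly more in every row), so Column never plays it.
On the remaining 2×2 (T, B vs X, Z):
Let Row play T with probability p. Expected payoff against X: 8p + (-2)(1−p) = 10p − 2; against Z: 4p + 8(1−p) = −4p + 8.
Setting these equal: 10p − 2 = −4p + 8 ⇒ 14p = 10 ⇒ p = 5/7, and the value is (10)·(5/7) − 2 = 36/7.
For Column: with q = P(X), equating T's and B's payoffs gives 4q + 4 = −10q + 8 ⇒ q = 2/7.

2/7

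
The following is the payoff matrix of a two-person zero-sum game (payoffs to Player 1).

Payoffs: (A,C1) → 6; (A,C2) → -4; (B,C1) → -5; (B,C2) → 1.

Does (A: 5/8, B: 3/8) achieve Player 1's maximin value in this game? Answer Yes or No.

Against C1 this mix gives (5/8)·6 + (3/8)·(-5) = 15/8.
Against C2 this mix gives (5/8)·(-4) + (3/8)·1 = -17/8.
Player 2 will play C2, holding Player 1 to -17/8. Shifting weight toward the row that does better against C2 would raise this floor (the equalizing mix achieves -7/8 against both C2 and C1), so the proposed strategy is not optimal.

No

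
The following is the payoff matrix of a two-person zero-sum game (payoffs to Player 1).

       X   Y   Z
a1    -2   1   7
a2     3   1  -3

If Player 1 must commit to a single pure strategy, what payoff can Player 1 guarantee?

-2

Row minima: a1 → -2, a2 → -3.
The best of these is -2.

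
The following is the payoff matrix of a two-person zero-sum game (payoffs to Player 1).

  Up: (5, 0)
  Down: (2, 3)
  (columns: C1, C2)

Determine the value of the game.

5/2

Row minima: Up → 0, Down → 2; maximin = 2.
Column maxima: C1 → 5, C2 → 3; minimax = 3.
2 ≠ 3, so there is no saddle point; optimal play is mixed.
Let Player 1 play Up with probability p. Expected payoff against C1: 5p + 2(1−p) = 3p + 2; against C2: 0p + 3(1−p) = −3p + 3.
Setting these equal: 3p + 2 = −3p + 3 ⇒ 6p = 1 ⇒ p = 1/6, and the value is (3)·(1/6) + 2 = 5/2.
For Player 2: with q = P(C1), equating Up's and Down's payoffs gives 5q = −q + 3 ⇒ q = 1/2.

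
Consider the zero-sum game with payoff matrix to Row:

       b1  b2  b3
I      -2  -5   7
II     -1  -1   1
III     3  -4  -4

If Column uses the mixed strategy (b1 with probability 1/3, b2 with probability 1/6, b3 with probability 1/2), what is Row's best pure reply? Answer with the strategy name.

I

Expected payoff of I: (1/3)·(-2) + (1/6)·(-5) + (1/2)·7 = 2.
Expected payoff of II: (1/3)·(-1) + (1/6)·(-1) + (1/2)·1 = 0.
Expected payoff of III: (1/3)·3 + (1/6)·(-4) + (1/2)·(-4) = -5/3.
The largest is 2, so Row's best response is I.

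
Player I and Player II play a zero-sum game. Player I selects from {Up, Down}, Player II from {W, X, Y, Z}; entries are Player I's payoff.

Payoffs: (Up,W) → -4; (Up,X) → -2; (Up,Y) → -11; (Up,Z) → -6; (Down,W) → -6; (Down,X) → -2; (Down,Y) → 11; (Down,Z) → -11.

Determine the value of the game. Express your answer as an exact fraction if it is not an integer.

-187/27

Row minima: Up → -11, Down → -11; maximin = -11.
Column maxima: W → -4, X → -2, Y → 11, Z → -6; minimax = -6.
-11 ≠ -6, so there is no saddle point; optimal play is mixed.
W is strictly dominated by Z (it gives Player I strictly more in every row), so Player II never plays it.
X is strictly dominated by Z (it gives Player I strictly more in every row), so Player II never plays it.
On the remaining 2×2 (Up, Down vs Y, Z):
Let Player I play Up with probability p. Expected payoff against Y: (-11)p + 11(1−p) = −22p + 11; against Z: (-6)p + (-11)(1−p) = 5p − 11.
Setting these equal: −22p + 11 = 5p − 11 ⇒ −27p = -22 ⇒ p = 22/27, and the value is (-22)·(22/27) + 11 = -187/27.
For Player II: with q = P(Y), equating Up's and Down's payoffs gives −5q − 6 = 22q − 11 ⇒ q = 5/27.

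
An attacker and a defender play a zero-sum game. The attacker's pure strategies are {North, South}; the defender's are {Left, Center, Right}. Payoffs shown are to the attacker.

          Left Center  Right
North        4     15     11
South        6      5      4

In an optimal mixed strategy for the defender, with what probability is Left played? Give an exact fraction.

7/9

Row minima: North → 4, South → 4; maximin = 4.
Column maxima: Left → 6, Center → 15, Right → 11; minimax = 6.
4 ≠ 6, so there is no saddle point; optimal play is mixed.
Center is strictly dominated by Right (it gives the attacker strictly more in every row), so the defender never plays it.
On the remaining 2×2 (North, South vs Left, Right):
Let the attacker play North with probability p. Expected payoff against Left: 4p + 6(1−p) = −2p + 6; against Right: 11p + 4(1−p) = 7p + 4.
Setting these equal: −2p + 6 = 7p + 4 ⇒ −9p = -2 ⇒ p = 2/9, and the value is (-2)·(2/9) + 6 = 50/9.
For the defender: with q = P(Left), equating North's and South's payoffs gives −7q + 11 = 2q + 4 ⇒ q = 7/9.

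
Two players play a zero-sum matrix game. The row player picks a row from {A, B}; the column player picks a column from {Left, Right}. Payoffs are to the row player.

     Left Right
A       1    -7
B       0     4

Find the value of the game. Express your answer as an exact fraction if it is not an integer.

Row minima: A → -7, B → 0; maximin = 0.
Column maxima: Left → 1, Right → 4; minimax = 1.
0 ≠ 1, so there is no saddle point; optimal play is mixed.
Let the row player play A with probability p. Expected payoff against Left: 1p + 0(1−p) = p; against Right: (-7)p + 4(1−p) = −11p + 4.
Setting these equal: p = −11p + 4 ⇒ 12p = 4 ⇒ p = 1/3, and the value is (1)·(1/3) = 1/3.
For the column player: with q = P(Left), equating A's and B's payoffs gives 8q − 7 = −4q + 4 ⇒ q = 11/12.

1/3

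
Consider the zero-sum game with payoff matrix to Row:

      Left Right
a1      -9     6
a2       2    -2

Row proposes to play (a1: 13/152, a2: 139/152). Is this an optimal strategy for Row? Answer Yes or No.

No

Against Left this mix gives (13/152)·(-9) + (139/152)·2 = 161/152.
Against Right this mix gives (13/152)·6 + (139/152)·(-2) = -25/19.
Column will play Right, holding Row to -25/19. Shifting weight toward the row that does better against Right would raise this floor (the equalizing mix achieves -6/19 against both Right and Left), so the proposed strategy is not optimal.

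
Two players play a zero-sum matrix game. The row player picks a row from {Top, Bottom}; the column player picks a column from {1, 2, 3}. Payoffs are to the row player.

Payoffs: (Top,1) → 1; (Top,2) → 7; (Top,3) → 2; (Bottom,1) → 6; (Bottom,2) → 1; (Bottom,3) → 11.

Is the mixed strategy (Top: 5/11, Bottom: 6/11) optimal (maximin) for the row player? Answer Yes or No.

Yes

Against 1 this mix gives (5/11)·1 + (6/11)·6 = 41/11.
Against 2 this mix gives (5/11)·7 + (6/11)·1 = 41/11.
Against 3 this mix gives (5/11)·2 + (6/11)·11 = 76/11.
All of the column player's active replies (1, 2) yield 41/11, and no column does worse for the row player. The mix makes the column player indifferent and guarantees 41/11, so it is optimal.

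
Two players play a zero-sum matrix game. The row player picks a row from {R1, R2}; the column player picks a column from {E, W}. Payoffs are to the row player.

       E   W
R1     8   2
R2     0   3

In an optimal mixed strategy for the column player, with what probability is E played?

1/9

Row minima: R1 → 2, R2 → 0; maximin = 2.
Column maxima: E → 8, W → 3; minimax = 3.
2 ≠ 3, so there is no saddle point; optimal play is mixed.
Let the row player play R1 with probability p. Expected payoff against E: 8p + 0(1−p) = 8p; against W: 2p + 3(1−p) = −p + 3.
Setting these equal: 8p = −p + 3 ⇒ 9p = 3 ⇒ p = 1/3, and the value is (8)·(1/3) = 8/3.
For the column player: with q = P(E), equating R1's and R2's payoffs gives 6q + 2 = −3q + 3 ⇒ q = 1/9.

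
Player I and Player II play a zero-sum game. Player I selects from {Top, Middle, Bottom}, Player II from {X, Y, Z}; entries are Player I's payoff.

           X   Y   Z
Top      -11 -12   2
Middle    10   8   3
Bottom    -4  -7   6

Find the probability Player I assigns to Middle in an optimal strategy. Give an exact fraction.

Row minima: Top → -12, Middle → 3, Bottom → -7; maximin = 3.
Column maxima: X → 10, Y → 8, Z → 6; minimax = 6.
3 ≠ 6, so there is no saddle point; optimal play is mixed.
Top is strictly dominated by Middle, so Player I never plays it.
X is strictly dominated by Y (it gives Player I strictly more in every row), so Player II never plays it.
On the remaining 2×2 (Middle, Bottom vs Y, Z):
Let Player I play Middle with probability p. Expected payoff against Y: 8p + (-7)(1−p) = 15p − 7; against Z: 3p + 6(1−p) = −3p + 6.
Setting these equal: 15p − 7 = −3p + 6 ⇒ 18p = 13 ⇒ p = 13/18, and the value is (15)·(13/18) − 7 = 23/6.
For Player II: with q = P(Y), equating Middle's and Bottom's payoffs gives 5q + 3 = −13q + 6 ⇒ q = 1/6.

13/18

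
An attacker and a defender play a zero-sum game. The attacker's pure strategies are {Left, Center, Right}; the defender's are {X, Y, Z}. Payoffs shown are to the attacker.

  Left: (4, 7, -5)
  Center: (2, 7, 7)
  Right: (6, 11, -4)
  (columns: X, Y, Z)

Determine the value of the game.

Row minima: Left → -5, Center → 2, Right → -4; maximin = 2.
Column maxima: X → 6, Y → 11, Z → 7; minimax = 6.
2 ≠ 6, so there is no saddle point; optimal play is mixed.
Left is strictly dominated by Right, so the attacker never plays it.
Y is strictly dominated by X (it gives the attacker strictly more in every row), so the defender never plays it.
On the remaining 2×2 (Center, Right vs X, Z):
Let the attacker play Center with probability p. Expected payoff against X: 2p + 6(1−p) = −4p + 6; against Z: 7p + (-4)(1−p) = 11p − 4.
Setting these equal: −4p + 6 = 11p − 4 ⇒ −15p = -10 ⇒ p = 2/3, and the value is (-4)·(2/3) + 6 = 10/3.
For the defender: with q = P(X), equating Center's and Right's payoffs gives −5q + 7 = 10q − 4 ⇒ q = 11/15.

10/3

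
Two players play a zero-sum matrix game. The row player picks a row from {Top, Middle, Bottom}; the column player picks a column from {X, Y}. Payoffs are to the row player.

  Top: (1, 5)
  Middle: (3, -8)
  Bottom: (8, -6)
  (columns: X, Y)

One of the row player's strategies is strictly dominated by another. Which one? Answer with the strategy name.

Bottom gives a strictly higher payoff than Middle against every column: 8 > 3, -6 > -8.
So Middle is strictly dominated and the row player never plays it.

Middle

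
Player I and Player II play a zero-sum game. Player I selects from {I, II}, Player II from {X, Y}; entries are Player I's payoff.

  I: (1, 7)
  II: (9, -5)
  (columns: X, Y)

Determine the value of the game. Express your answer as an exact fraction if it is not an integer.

17/5

Row minima: I → 1, II → -5; maximin = 1.
Column maxima: X → 9, Y → 7; minimax = 7.
1 ≠ 7, so there is no saddle point; optimal play is mixed.
Let Player I play I with probability p. Expected payoff against X: 1p + 9(1−p) = −8p + 9; against Y: 7p + (-5)(1−p) = 12p − 5.
Setting these equal: −8p + 9 = 12p − 5 ⇒ −20p = -14 ⇒ p = 7/10, and the value is (-8)·(7/10) + 9 = 17/5.
For Player II: with q = P(X), equating I's and II's payoffs gives −6q + 7 = 14q − 5 ⇒ q = 3/5.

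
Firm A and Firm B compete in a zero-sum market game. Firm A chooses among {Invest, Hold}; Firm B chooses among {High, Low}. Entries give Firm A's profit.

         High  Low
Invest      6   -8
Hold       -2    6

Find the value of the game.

10/11

Row minima: Invest → -8, Hold → -2; maximin = -2.
Column maxima: High → 6, Low → 6; minimax = 6.
-2 ≠ 6, so there is no saddle point; optimal play is mixed.
Let Firm A play Invest with probability p. Expected payoff against High: 6p + (-2)(1−p) = 8p − 2; against Low: (-8)p + 6(1−p) = −14p + 6.
Setting these equal: 8p − 2 = −14p + 6 ⇒ 22p = 8 ⇒ p = 4/11, and the value is (8)·(4/11) − 2 = 10/11.
For Firm B: with q = P(High), equating Invest's and Hold's payoffs gives 14q − 8 = −8q + 6 ⇒ q = 7/11.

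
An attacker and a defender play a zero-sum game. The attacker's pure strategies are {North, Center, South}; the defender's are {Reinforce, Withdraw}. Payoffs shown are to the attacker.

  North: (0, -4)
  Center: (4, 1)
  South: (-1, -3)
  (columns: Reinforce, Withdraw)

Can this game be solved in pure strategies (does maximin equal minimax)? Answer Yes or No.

Row minima: North → -4, Center → 1, South → -3; maximin = 1.
Column maxima: Reinforce → 4, Withdraw → 1; minimax = 1.
maximin = minimax = 1, so a saddle point exists.

Yes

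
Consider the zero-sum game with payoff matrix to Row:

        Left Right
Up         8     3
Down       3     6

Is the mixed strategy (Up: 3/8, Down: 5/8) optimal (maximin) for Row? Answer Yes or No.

Yes

Against Left this mix gives (3/8)·8 + (5/8)·3 = 39/8.
Against Right this mix gives (3/8)·3 + (5/8)·6 = 39/8.
All of Column's active replies (Left, Right) yield 39/8, and no column does worse for Row. The mix makes Column indifferent and guarantees 39/8, so it is optimal.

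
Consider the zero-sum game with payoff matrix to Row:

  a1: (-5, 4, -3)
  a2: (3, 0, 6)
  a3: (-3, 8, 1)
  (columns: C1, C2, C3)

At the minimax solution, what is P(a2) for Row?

Row minima: a1 → -5, a2 → 0, a3 → -3; maximin = 0.
Column maxima: C1 → 3, C2 → 8, C3 → 6; minimax = 3.
0 ≠ 3, so there is no saddle point; optimal play is mixed.
a1 is strictly dominated by a3, so Row never plays it.
C3 is strictly dominated by C1 (it gives Row strictly more in every row), so Column never plays it.
On the remaining 2×2 (a2, a3 vs C1, C2):
Let Row play a2 with probability p. Expected payoff against C1: 3p + (-3)(1−p) = 6p − 3; against C2: 0p + 8(1−p) = −8p + 8.
Setting these equal: 6p − 3 = −8p + 8 ⇒ 14p = 11 ⇒ p = 11/14, and the value is (6)·(11/14) − 3 = 12/7.
For Column: with q = P(C1), equating a2's and a3's payoffs gives 3q = −11q + 8 ⇒ q = 4/7.

11/14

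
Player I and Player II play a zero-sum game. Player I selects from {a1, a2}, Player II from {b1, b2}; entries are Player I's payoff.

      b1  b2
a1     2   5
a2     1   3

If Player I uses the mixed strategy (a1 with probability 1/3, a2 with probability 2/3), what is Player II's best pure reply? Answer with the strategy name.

b1

If Player II plays b1, Player I's expected payoff is (1/3)·2 + (2/3)·1 = 4/3.
If Player II plays b2, Player I's expected payoff is (1/3)·5 + (2/3)·3 = 11/3.
Player II minimizes Player I's payoff; the smallest is 4/3, so the best response is b1.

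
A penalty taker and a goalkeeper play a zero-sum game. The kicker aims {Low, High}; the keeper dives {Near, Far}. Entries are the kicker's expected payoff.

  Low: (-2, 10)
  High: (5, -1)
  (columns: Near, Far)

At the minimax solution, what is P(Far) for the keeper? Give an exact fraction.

Row minima: Low → -2, High → -1; maximin = -1.
Column maxima: Near → 5, Far → 10; minimax = 5.
-1 ≠ 5, so there is no saddle point; optimal play is mixed.
Let the kicker play Low with probability p. Expected payoff against Near: (-2)p + 5(1−p) = −7p + 5; against Far: 10p + (-1)(1−p) = 11p − 1.
Setting these equal: −7p + 5 = 11p − 1 ⇒ −18p = -6 ⇒ p = 1/3, and the value is (-7)·(1/3) + 5 = 8/3.
For the keeper: with q = P(Near), equating Low's and High's payoffs gives −12q + 10 = 6q − 1 ⇒ q = 11/18.

7/18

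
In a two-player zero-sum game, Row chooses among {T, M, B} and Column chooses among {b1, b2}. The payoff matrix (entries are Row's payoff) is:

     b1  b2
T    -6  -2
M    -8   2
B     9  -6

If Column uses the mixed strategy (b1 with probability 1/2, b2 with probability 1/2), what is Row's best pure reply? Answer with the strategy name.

Expected payoff of T: (1/2)·(-6) + (1/2)·(-2) = -4.
Expected payoff of M: (1/2)·(-8) + (1/2)·2 = -3.
Expected payoff of B: (1/2)·9 + (1/2)·(-6) = 3/2.
The largest is 3/2, so Row's best response is B.

B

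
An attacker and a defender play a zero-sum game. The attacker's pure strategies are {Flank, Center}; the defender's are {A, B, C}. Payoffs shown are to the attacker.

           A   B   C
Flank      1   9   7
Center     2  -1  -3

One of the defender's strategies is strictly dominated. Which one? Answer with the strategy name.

B

C holds the attacker's payoff strictly below B in every row: 7 < 9, -3 < -1.
So B is strictly dominated for the defender.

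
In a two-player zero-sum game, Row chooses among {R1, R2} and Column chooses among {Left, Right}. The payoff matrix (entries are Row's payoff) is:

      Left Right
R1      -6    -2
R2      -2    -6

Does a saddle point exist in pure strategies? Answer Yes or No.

Row minima: R1 → -6, R2 → -6; maximin = -6.
Column maxima: Left → -2, Right → -2; minimax = -2.
-6 ≠ -2, so no pure-strategy equilibrium exists.

No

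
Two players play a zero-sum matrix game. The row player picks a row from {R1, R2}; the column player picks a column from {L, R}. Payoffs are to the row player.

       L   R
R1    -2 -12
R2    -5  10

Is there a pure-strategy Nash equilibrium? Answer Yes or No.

Row minima: R1 → -12, R2 → -5; maximin = -5.
Column maxima: L → -2, R → 10; minimax = -2.
-5 ≠ -2, so no pure-strategy equilibrium exists.

No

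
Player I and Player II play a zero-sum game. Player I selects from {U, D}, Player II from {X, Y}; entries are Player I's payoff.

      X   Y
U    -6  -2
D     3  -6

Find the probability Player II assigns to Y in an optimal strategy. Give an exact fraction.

9/13

Row minima: U → -6, D → -6; maximin = -6.
Column maxima: X → 3, Y → -2; minimax = -2.
-6 ≠ -2, so there is no saddle point; optimal play is mixed.
Let Player I play U with probability p. Expected payoff against X: (-6)p + 3(1−p) = −9p + 3; against Y: (-2)p + (-6)(1−p) = 4p − 6.
Setting these equal: −9p + 3 = 4p − 6 ⇒ −13p = -9 ⇒ p = 9/13, and the value is (-9)·(9/13) + 3 = -42/13.
For Player II: with q = P(X), equating U's and D's payoffs gives −4q − 2 = 9q − 6 ⇒ q = 4/13.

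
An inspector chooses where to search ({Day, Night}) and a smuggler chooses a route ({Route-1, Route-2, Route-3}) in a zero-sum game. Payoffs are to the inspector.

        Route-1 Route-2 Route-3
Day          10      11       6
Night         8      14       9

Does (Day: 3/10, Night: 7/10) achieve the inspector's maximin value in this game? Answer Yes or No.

Against Route-1 this mix gives (3/10)·10 + (7/10)·8 = 43/5.
Against Route-2 this mix gives (3/10)·11 + (7/10)·14 = 131/10.
Against Route-3 this mix gives (3/10)·6 + (7/10)·9 = 81/10.
The smuggler will play Route-3, holding the inspector to 81/10. Shifting weight toward the row that does better against Route-3 would raise this floor (the equalizing mix achieves 42/5 against both Route-3 and Route-1), so the proposed strategy is not optimal.

No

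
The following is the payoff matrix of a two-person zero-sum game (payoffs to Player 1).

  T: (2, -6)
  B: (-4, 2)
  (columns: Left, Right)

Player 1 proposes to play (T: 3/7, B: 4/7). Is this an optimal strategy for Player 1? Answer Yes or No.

Yes

Against Left this mix gives (3/7)·2 + (4/7)·(-4) = -10/7.
Against Right this mix gives (3/7)·(-6) + (4/7)·2 = -10/7.
All of Player 2's active replies (Left, Right) yield -10/7, and no column does worse for Player 1. The mix makes Player 2 indifferent and guarantees -10/7, so it is optimal.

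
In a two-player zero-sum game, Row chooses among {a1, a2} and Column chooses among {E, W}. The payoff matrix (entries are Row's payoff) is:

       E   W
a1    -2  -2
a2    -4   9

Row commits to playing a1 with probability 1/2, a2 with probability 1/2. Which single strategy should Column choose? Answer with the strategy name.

E

If Column plays E, Row's expected payoff is (1/2)·(-2) + (1/2)·(-4) = -3.
If Column plays W, Row's expected payoff is (1/2)·(-2) + (1/2)·9 = 7/2.
Column minimizes Row's payoff; the smallest is -3, so the best response is E.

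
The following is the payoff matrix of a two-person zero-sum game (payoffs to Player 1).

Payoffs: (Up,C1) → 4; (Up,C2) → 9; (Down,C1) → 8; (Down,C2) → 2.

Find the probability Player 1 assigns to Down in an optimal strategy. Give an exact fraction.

Row minima: Up → 4, Down → 2; maximin = 4.
Column maxima: C1 → 8, C2 → 9; minimax = 8.
4 ≠ 8, so there is no saddle point; optimal play is mixed.
Let Player 1 play Up with probability p. Expected payoff against C1: 4p + 8(1−p) = −4p + 8; against C2: 9p + 2(1−p) = 7p + 2.
Setting these equal: −4p + 8 = 7p + 2 ⇒ −11p = -6 ⇒ p = 6/11, and the value is (-4)·(6/11) + 8 = 64/11.
For Player 2: with q = P(C1), equating Up's and Down's payoffs gives −5q + 9 = 6q + 2 ⇒ q = 7/11.

5/11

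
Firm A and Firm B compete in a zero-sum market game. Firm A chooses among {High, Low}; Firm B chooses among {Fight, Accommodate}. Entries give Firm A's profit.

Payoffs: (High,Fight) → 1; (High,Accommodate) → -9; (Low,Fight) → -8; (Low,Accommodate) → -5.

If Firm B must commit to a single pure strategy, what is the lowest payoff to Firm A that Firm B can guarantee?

Column maxima: Fight → 1, Accommodate → -5.
The smallest of these is -5.

-5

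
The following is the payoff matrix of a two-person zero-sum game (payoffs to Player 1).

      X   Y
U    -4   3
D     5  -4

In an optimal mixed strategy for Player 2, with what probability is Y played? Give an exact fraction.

9/16

Row minima: U → -4, D → -4; maximin = -4.
Column maxima: X → 5, Y → 3; minimax = 3.
-4 ≠ 3, so there is no saddle point; optimal play is mixed.
Let Player 1 play U with probability p. Expected payoff against X: (-4)p + 5(1−p) = −9p + 5; against Y: 3p + (-4)(1−p) = 7p − 4.
Setting these equal: −9p + 5 = 7p − 4 ⇒ −16p = -9 ⇒ p = 9/16, and the value is (-9)·(9/16) + 5 = -1/16.
For Player 2: with q = P(X), equating U's and D's payoffs gives −7q + 3 = 9q − 4 ⇒ q = 7/16.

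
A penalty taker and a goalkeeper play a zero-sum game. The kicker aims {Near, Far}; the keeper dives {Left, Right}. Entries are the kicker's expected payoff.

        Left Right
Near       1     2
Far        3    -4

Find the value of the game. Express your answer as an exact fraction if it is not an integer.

5/4

Row minima: Near → 1, Far → -4; maximin = 1.
Column maxima: Left → 3, Right → 2; minimax = 2.
1 ≠ 2, so there is no saddle point; optimal play is mixed.
Let the kicker play Near with probability p. Expected payoff against Left: 1p + 3(1−p) = −2p + 3; against Right: 2p + (-4)(1−p) = 6p − 4.
Setting these equal: −2p + 3 = 6p − 4 ⇒ −8p = -7 ⇒ p = 7/8, and the value is (-2)·(7/8) + 3 = 5/4.
For the keeper: with q = P(Left), equating Near's and Far's payoffs gives −q + 2 = 7q − 4 ⇒ q = 3/4.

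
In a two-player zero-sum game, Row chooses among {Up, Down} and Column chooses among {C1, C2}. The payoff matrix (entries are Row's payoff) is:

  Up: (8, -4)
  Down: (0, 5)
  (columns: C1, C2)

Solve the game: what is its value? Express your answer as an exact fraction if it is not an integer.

40/17

Row minima: Up → -4, Down → 0; maximin = 0.
Column maxima: C1 → 8, C2 → 5; minimax = 5.
0 ≠ 5, so there is no saddle point; optimal play is mixed.
Let Row play Up with probability p. Expected payoff against C1: 8p + 0(1−p) = 8p; against C2: (-4)p + 5(1−p) = −9p + 5.
Setting these equal: 8p = −9p + 5 ⇒ 17p = 5 ⇒ p = 5/17, and the value is (8)·(5/17) = 40/17.
For Column: with q = P(C1), equating Up's and Down's payoffs gives 12q − 4 = −5q + 5 ⇒ q = 9/17.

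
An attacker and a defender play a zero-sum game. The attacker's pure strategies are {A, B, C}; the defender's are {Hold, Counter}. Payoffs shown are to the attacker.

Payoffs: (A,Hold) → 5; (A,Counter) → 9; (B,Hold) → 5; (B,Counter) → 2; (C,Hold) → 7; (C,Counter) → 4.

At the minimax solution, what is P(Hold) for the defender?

5/7

Row minima: A → 5, B → 2, C → 4; maximin = 5.
Column maxima: Hold → 7, Counter → 9; minimax = 7.
5 ≠ 7, so there is no saddle point; optimal play is mixed.
B is strictly dominated by C, so the attacker never plays it.
On the remaining 2×2 (A, C vs Hold, Counter):
Let the attacker play A with probability p. Expected payoff against Hold: 5p + 7(1−p) = −2p + 7; against Counter: 9p + 4(1−p) = 5p + 4.
Setting these equal: −2p + 7 = 5p + 4 ⇒ −7p = -3 ⇒ p = 3/7, and the value is (-2)·(3/7) + 7 = 43/7.
For the defender: with q = P(Hold), equating A's and C's payoffs gives −4q + 9 = 3q + 4 ⇒ q = 5/7.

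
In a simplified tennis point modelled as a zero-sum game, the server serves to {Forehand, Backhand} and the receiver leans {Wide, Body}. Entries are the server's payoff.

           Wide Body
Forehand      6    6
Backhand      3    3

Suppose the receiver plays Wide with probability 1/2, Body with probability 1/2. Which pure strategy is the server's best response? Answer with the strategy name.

Expected payoff of Forehand: (1/2)·6 + (1/2)·6 = 6.
Expected payoff of Backhand: (1/2)·3 + (1/2)·3 = 3.
The largest is 6, so the server's best response is Forehand.

Forehand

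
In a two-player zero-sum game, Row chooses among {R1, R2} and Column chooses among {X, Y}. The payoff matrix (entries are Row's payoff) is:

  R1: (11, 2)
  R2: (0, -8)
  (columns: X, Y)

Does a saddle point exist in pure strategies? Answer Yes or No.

Yes

Row minima: R1 → 2, R2 → -8; maximin = 2.
Column maxima: X → 11, Y → 2; minimax = 2.
maximin = minimax = 2, so a saddle point exists.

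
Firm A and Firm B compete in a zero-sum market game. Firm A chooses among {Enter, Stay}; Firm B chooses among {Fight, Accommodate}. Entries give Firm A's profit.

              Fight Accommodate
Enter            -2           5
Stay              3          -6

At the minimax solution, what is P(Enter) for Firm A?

Row minima: Enter → -2, Stay → -6; maximin = -2.
Column maxima: Fight → 3, Accommodate → 5; minimax = 3.
-2 ≠ 3, so there is no saddle point; optimal play is mixed.
Let Firm A play Enter with probability p. Expected payoff against Fight: (-2)p + 3(1−p) = −5p + 3; against Accommodate: 5p + (-6)(1−p) = 11p − 6.
Setting these equal: −5p + 3 = 11p − 6 ⇒ −16p = -9 ⇒ p = 9/16, and the value is (-5)·(9/16) + 3 = 3/16.
For Firm B: with q = P(Fight), equating Enter's and Stay's payoffs gives −7q + 5 = 9q − 6 ⇒ q = 11/16.

9/16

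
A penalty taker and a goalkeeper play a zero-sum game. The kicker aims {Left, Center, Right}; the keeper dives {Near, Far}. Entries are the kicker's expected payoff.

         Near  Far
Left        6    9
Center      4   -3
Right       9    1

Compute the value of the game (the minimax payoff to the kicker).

Row minima: Left → 6, Center → -3, Right → 1; maximin = 6.
Column maxima: Near → 9, Far → 9; minimax = 9.
6 ≠ 9, so there is no saddle point; optimal play is mixed.
Center is strictly dominated by Left, so the kicker never plays it.
On the remaining 2×2 (Left, Right vs Near, Far):
Let the kicker play Left with probability p. Expected payoff against Near: 6p + 9(1−p) = −3p + 9; against Far: 9p + 1(1−p) = 8p + 1.
Setting these equal: −3p + 9 = 8p + 1 ⇒ −11p = -8 ⇒ p = 8/11, and the value is (-3)·(8/11) + 9 = 75/11.
For the keeper: with q = P(Near), equating Left's and Right's payoffs gives −3q + 9 = 8q + 1 ⇒ q = 8/11.

75/11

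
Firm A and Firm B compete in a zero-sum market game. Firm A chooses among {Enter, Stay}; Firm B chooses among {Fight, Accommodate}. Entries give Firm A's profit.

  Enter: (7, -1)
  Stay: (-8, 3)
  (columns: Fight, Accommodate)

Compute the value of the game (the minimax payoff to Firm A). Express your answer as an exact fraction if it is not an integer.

Row minima: Enter → -1, Stay → -8; maximin = -1.
Column maxima: Fight → 7, Accommodate → 3; minimax = 3.
-1 ≠ 3, so there is no saddle point; optimal play is mixed.
Let Firm A play Enter with probability p. Expected payoff against Fight: 7p + (-8)(1−p) = 15p − 8; against Accommodate: (-1)p + 3(1−p) = −4p + 3.
Setting these equal: 15p − 8 = −4p + 3 ⇒ 19p = 11 ⇒ p = 11/19, and the value is (15)·(11/19) − 8 = 13/19.
For Firm B: with q = P(Fight), equating Enter's and Stay's payoffs gives 8q − 1 = −11q + 3 ⇒ q = 4/19.

13/19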